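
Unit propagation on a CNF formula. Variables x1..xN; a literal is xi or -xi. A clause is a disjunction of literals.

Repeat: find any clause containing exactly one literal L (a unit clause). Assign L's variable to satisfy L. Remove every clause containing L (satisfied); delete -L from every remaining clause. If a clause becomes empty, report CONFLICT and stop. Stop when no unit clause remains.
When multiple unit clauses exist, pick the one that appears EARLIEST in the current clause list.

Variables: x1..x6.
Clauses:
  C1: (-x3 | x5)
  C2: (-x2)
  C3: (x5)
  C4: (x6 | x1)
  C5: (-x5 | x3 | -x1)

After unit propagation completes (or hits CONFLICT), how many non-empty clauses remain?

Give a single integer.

Answer: 2

Derivation:
unit clause [-2] forces x2=F; simplify:
  satisfied 1 clause(s); 4 remain; assigned so far: [2]
unit clause [5] forces x5=T; simplify:
  drop -5 from [-5, 3, -1] -> [3, -1]
  satisfied 2 clause(s); 2 remain; assigned so far: [2, 5]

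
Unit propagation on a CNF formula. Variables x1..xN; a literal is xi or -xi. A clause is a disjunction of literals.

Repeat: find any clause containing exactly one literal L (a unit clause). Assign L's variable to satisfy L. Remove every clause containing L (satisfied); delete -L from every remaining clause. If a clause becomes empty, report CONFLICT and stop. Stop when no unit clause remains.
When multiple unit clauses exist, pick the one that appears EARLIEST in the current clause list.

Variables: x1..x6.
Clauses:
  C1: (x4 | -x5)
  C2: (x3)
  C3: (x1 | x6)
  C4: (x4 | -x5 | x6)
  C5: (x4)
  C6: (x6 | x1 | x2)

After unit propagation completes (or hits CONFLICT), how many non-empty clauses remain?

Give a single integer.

unit clause [3] forces x3=T; simplify:
  satisfied 1 clause(s); 5 remain; assigned so far: [3]
unit clause [4] forces x4=T; simplify:
  satisfied 3 clause(s); 2 remain; assigned so far: [3, 4]

Answer: 2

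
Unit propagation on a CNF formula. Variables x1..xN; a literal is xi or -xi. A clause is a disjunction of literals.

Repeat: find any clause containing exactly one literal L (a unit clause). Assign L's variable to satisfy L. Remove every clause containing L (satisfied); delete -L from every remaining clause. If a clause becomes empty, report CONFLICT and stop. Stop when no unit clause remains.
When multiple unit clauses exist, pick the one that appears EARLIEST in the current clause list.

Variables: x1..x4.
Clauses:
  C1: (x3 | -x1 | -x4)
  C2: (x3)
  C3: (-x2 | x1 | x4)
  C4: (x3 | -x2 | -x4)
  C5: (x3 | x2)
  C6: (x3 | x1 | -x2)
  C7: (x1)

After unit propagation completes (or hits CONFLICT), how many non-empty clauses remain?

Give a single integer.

unit clause [3] forces x3=T; simplify:
  satisfied 5 clause(s); 2 remain; assigned so far: [3]
unit clause [1] forces x1=T; simplify:
  satisfied 2 clause(s); 0 remain; assigned so far: [1, 3]

Answer: 0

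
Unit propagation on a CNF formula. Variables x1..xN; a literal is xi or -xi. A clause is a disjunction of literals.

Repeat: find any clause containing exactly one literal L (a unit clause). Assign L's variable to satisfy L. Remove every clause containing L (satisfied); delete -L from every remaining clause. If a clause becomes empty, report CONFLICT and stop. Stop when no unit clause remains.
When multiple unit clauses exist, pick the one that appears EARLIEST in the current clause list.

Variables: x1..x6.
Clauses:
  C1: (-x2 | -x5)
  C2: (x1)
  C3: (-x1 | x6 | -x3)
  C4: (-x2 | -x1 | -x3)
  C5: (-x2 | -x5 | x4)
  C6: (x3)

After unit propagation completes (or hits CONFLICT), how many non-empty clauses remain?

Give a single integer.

unit clause [1] forces x1=T; simplify:
  drop -1 from [-1, 6, -3] -> [6, -3]
  drop -1 from [-2, -1, -3] -> [-2, -3]
  satisfied 1 clause(s); 5 remain; assigned so far: [1]
unit clause [3] forces x3=T; simplify:
  drop -3 from [6, -3] -> [6]
  drop -3 from [-2, -3] -> [-2]
  satisfied 1 clause(s); 4 remain; assigned so far: [1, 3]
unit clause [6] forces x6=T; simplify:
  satisfied 1 clause(s); 3 remain; assigned so far: [1, 3, 6]
unit clause [-2] forces x2=F; simplify:
  satisfied 3 clause(s); 0 remain; assigned so far: [1, 2, 3, 6]

Answer: 0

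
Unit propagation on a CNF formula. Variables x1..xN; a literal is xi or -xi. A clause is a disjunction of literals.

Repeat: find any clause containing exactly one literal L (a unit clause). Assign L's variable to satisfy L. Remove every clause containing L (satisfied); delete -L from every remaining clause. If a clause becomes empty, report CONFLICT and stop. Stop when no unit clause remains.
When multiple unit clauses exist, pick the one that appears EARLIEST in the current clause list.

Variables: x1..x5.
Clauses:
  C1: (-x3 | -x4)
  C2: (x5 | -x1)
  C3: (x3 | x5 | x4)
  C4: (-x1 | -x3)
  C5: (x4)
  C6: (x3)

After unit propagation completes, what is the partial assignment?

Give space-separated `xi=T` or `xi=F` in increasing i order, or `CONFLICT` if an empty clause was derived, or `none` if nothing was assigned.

Answer: CONFLICT

Derivation:
unit clause [4] forces x4=T; simplify:
  drop -4 from [-3, -4] -> [-3]
  satisfied 2 clause(s); 4 remain; assigned so far: [4]
unit clause [-3] forces x3=F; simplify:
  drop 3 from [3] -> [] (empty!)
  satisfied 2 clause(s); 2 remain; assigned so far: [3, 4]
CONFLICT (empty clause)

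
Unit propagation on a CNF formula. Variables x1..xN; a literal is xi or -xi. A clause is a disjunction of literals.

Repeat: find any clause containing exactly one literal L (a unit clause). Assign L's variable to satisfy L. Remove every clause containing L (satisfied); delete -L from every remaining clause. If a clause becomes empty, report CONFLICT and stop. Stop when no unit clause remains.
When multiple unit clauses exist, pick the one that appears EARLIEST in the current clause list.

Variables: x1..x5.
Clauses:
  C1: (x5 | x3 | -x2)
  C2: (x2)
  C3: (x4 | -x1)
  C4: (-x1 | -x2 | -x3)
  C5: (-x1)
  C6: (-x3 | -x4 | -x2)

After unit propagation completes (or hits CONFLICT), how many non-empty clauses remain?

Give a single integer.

Answer: 2

Derivation:
unit clause [2] forces x2=T; simplify:
  drop -2 from [5, 3, -2] -> [5, 3]
  drop -2 from [-1, -2, -3] -> [-1, -3]
  drop -2 from [-3, -4, -2] -> [-3, -4]
  satisfied 1 clause(s); 5 remain; assigned so far: [2]
unit clause [-1] forces x1=F; simplify:
  satisfied 3 clause(s); 2 remain; assigned so far: [1, 2]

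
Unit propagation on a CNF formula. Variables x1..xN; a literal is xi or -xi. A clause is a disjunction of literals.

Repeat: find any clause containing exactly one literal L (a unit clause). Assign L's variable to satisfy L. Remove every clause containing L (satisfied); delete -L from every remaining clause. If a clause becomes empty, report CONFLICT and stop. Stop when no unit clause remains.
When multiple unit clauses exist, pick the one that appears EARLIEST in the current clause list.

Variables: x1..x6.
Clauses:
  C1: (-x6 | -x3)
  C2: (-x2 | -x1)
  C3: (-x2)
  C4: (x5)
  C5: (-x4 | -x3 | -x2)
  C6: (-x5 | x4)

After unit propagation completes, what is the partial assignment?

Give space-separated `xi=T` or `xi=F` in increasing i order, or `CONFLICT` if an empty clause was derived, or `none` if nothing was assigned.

unit clause [-2] forces x2=F; simplify:
  satisfied 3 clause(s); 3 remain; assigned so far: [2]
unit clause [5] forces x5=T; simplify:
  drop -5 from [-5, 4] -> [4]
  satisfied 1 clause(s); 2 remain; assigned so far: [2, 5]
unit clause [4] forces x4=T; simplify:
  satisfied 1 clause(s); 1 remain; assigned so far: [2, 4, 5]

Answer: x2=F x4=T x5=T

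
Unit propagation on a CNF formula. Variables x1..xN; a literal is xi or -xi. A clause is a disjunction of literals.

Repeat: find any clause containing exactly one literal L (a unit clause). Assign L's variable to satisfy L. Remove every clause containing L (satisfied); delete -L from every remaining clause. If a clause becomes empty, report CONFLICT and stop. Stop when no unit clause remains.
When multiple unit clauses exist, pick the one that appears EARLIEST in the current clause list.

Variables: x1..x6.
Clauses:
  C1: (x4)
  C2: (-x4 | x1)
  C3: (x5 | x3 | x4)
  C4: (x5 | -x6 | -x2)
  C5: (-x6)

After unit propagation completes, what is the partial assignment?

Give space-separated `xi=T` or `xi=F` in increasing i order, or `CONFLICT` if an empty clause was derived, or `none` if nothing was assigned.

Answer: x1=T x4=T x6=F

Derivation:
unit clause [4] forces x4=T; simplify:
  drop -4 from [-4, 1] -> [1]
  satisfied 2 clause(s); 3 remain; assigned so far: [4]
unit clause [1] forces x1=T; simplify:
  satisfied 1 clause(s); 2 remain; assigned so far: [1, 4]
unit clause [-6] forces x6=F; simplify:
  satisfied 2 clause(s); 0 remain; assigned so far: [1, 4, 6]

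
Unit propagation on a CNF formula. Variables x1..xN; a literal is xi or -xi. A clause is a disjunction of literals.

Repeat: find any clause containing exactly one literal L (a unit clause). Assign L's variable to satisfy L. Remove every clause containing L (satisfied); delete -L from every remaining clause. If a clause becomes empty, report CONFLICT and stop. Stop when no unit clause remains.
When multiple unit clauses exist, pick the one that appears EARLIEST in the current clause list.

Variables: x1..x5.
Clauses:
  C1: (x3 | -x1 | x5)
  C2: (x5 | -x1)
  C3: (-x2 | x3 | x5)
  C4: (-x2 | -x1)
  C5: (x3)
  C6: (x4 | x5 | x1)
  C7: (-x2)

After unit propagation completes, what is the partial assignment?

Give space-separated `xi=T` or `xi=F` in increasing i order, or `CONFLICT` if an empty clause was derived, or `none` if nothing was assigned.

Answer: x2=F x3=T

Derivation:
unit clause [3] forces x3=T; simplify:
  satisfied 3 clause(s); 4 remain; assigned so far: [3]
unit clause [-2] forces x2=F; simplify:
  satisfied 2 clause(s); 2 remain; assigned so far: [2, 3]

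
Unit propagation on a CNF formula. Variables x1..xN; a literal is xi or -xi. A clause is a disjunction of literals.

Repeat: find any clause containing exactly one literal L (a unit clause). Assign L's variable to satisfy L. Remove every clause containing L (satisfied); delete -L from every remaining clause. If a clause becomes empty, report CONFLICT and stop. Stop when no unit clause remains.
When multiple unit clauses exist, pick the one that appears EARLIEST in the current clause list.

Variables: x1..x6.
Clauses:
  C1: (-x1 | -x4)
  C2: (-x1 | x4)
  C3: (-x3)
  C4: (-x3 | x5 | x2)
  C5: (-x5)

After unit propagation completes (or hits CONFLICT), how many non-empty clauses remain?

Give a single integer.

Answer: 2

Derivation:
unit clause [-3] forces x3=F; simplify:
  satisfied 2 clause(s); 3 remain; assigned so far: [3]
unit clause [-5] forces x5=F; simplify:
  satisfied 1 clause(s); 2 remain; assigned so far: [3, 5]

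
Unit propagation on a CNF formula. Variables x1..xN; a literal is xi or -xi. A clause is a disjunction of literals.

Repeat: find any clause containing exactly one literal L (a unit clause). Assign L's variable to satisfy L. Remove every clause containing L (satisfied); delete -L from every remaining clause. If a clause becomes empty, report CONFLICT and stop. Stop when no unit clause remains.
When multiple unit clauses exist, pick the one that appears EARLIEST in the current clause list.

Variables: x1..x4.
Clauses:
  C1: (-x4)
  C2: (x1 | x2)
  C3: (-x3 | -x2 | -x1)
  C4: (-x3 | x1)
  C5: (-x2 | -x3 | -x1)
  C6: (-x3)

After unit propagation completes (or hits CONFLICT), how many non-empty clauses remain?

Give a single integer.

Answer: 1

Derivation:
unit clause [-4] forces x4=F; simplify:
  satisfied 1 clause(s); 5 remain; assigned so far: [4]
unit clause [-3] forces x3=F; simplify:
  satisfied 4 clause(s); 1 remain; assigned so far: [3, 4]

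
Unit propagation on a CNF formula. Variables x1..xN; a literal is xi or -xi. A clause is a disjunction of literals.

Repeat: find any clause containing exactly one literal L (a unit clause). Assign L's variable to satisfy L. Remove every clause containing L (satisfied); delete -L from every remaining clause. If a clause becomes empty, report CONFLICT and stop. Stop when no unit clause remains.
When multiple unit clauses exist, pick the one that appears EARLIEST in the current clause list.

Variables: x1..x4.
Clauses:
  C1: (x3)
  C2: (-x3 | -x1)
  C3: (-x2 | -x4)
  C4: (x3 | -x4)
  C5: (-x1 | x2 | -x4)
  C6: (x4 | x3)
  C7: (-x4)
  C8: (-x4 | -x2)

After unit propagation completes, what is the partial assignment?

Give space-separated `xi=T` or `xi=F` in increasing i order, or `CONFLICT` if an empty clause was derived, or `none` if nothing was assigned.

Answer: x1=F x3=T x4=F

Derivation:
unit clause [3] forces x3=T; simplify:
  drop -3 from [-3, -1] -> [-1]
  satisfied 3 clause(s); 5 remain; assigned so far: [3]
unit clause [-1] forces x1=F; simplify:
  satisfied 2 clause(s); 3 remain; assigned so far: [1, 3]
unit clause [-4] forces x4=F; simplify:
  satisfied 3 clause(s); 0 remain; assigned so far: [1, 3, 4]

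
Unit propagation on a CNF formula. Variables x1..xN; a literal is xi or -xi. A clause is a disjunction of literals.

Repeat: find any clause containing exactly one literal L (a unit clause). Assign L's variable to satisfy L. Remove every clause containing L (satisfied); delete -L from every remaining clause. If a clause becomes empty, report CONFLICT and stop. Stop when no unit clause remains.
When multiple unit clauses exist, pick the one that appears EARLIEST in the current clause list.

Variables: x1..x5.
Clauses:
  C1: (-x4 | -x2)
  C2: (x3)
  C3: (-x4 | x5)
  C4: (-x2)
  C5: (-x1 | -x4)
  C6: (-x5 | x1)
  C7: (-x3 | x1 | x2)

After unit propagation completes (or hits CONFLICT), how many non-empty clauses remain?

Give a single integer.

unit clause [3] forces x3=T; simplify:
  drop -3 from [-3, 1, 2] -> [1, 2]
  satisfied 1 clause(s); 6 remain; assigned so far: [3]
unit clause [-2] forces x2=F; simplify:
  drop 2 from [1, 2] -> [1]
  satisfied 2 clause(s); 4 remain; assigned so far: [2, 3]
unit clause [1] forces x1=T; simplify:
  drop -1 from [-1, -4] -> [-4]
  satisfied 2 clause(s); 2 remain; assigned so far: [1, 2, 3]
unit clause [-4] forces x4=F; simplify:
  satisfied 2 clause(s); 0 remain; assigned so far: [1, 2, 3, 4]

Answer: 0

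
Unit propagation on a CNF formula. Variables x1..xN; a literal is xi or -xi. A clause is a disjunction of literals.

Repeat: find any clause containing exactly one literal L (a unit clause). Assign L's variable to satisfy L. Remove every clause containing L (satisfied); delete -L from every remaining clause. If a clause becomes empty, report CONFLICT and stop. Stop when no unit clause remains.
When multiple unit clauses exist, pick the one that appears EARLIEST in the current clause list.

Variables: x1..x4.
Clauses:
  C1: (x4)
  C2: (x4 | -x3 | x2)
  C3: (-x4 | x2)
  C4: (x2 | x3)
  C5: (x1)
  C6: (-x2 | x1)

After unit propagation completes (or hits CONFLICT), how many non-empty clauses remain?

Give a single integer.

Answer: 0

Derivation:
unit clause [4] forces x4=T; simplify:
  drop -4 from [-4, 2] -> [2]
  satisfied 2 clause(s); 4 remain; assigned so far: [4]
unit clause [2] forces x2=T; simplify:
  drop -2 from [-2, 1] -> [1]
  satisfied 2 clause(s); 2 remain; assigned so far: [2, 4]
unit clause [1] forces x1=T; simplify:
  satisfied 2 clause(s); 0 remain; assigned so far: [1, 2, 4]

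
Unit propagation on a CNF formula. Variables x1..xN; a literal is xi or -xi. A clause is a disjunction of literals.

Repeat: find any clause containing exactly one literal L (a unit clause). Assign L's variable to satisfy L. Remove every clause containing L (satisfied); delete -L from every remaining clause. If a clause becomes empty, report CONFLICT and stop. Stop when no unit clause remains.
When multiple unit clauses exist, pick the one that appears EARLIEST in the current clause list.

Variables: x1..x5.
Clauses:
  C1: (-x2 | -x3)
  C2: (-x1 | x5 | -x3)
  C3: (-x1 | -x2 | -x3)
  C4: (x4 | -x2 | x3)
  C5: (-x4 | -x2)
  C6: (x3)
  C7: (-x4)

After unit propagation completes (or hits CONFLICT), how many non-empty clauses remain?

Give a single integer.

Answer: 1

Derivation:
unit clause [3] forces x3=T; simplify:
  drop -3 from [-2, -3] -> [-2]
  drop -3 from [-1, 5, -3] -> [-1, 5]
  drop -3 from [-1, -2, -3] -> [-1, -2]
  satisfied 2 clause(s); 5 remain; assigned so far: [3]
unit clause [-2] forces x2=F; simplify:
  satisfied 3 clause(s); 2 remain; assigned so far: [2, 3]
unit clause [-4] forces x4=F; simplify:
  satisfied 1 clause(s); 1 remain; assigned so far: [2, 3, 4]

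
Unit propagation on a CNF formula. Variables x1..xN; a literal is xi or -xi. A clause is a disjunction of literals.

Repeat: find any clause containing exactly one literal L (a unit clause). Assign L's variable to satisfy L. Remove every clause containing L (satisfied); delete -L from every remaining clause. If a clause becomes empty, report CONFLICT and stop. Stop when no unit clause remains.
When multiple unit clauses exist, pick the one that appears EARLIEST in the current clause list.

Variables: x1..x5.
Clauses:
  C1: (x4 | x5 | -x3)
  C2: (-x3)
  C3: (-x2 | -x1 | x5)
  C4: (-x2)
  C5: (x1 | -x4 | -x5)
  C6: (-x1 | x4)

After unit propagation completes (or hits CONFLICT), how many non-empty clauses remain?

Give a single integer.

unit clause [-3] forces x3=F; simplify:
  satisfied 2 clause(s); 4 remain; assigned so far: [3]
unit clause [-2] forces x2=F; simplify:
  satisfied 2 clause(s); 2 remain; assigned so far: [2, 3]

Answer: 2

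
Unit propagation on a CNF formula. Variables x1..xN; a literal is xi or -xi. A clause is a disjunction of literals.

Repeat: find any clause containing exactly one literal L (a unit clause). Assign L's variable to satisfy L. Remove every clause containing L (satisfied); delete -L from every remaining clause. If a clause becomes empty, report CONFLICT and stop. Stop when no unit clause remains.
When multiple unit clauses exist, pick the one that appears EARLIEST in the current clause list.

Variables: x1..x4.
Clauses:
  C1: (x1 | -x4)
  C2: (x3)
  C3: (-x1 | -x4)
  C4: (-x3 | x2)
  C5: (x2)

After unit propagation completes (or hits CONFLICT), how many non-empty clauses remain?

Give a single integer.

unit clause [3] forces x3=T; simplify:
  drop -3 from [-3, 2] -> [2]
  satisfied 1 clause(s); 4 remain; assigned so far: [3]
unit clause [2] forces x2=T; simplify:
  satisfied 2 clause(s); 2 remain; assigned so far: [2, 3]

Answer: 2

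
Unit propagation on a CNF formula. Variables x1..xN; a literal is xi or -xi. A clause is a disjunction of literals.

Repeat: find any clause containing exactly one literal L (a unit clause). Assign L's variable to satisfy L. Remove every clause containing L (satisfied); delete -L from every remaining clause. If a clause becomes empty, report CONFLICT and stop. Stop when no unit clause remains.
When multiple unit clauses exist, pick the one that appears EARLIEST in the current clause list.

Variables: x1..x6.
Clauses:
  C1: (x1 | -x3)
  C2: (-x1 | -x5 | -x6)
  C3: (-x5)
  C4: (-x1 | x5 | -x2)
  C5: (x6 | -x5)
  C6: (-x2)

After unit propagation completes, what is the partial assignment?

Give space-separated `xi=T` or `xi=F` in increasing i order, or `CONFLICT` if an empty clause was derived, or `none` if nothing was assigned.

unit clause [-5] forces x5=F; simplify:
  drop 5 from [-1, 5, -2] -> [-1, -2]
  satisfied 3 clause(s); 3 remain; assigned so far: [5]
unit clause [-2] forces x2=F; simplify:
  satisfied 2 clause(s); 1 remain; assigned so far: [2, 5]

Answer: x2=F x5=F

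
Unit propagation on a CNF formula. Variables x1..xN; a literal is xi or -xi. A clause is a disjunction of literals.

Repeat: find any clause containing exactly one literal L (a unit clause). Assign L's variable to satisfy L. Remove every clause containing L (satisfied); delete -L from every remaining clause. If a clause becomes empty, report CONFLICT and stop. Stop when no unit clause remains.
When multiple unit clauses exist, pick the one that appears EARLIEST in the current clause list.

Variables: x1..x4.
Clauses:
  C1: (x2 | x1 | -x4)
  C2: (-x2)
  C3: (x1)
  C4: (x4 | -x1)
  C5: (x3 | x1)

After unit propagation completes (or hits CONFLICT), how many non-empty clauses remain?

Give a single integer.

unit clause [-2] forces x2=F; simplify:
  drop 2 from [2, 1, -4] -> [1, -4]
  satisfied 1 clause(s); 4 remain; assigned so far: [2]
unit clause [1] forces x1=T; simplify:
  drop -1 from [4, -1] -> [4]
  satisfied 3 clause(s); 1 remain; assigned so far: [1, 2]
unit clause [4] forces x4=T; simplify:
  satisfied 1 clause(s); 0 remain; assigned so far: [1, 2, 4]

Answer: 0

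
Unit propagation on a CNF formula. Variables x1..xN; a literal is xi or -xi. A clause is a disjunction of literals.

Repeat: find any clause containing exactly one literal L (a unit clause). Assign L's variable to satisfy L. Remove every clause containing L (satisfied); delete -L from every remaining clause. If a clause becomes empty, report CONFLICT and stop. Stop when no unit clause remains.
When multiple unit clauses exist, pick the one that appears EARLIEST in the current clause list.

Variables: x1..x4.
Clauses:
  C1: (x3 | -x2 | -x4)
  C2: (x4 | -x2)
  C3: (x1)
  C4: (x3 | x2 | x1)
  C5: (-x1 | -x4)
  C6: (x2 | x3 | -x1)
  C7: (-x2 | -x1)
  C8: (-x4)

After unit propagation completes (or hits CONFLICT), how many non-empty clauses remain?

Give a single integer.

Answer: 0

Derivation:
unit clause [1] forces x1=T; simplify:
  drop -1 from [-1, -4] -> [-4]
  drop -1 from [2, 3, -1] -> [2, 3]
  drop -1 from [-2, -1] -> [-2]
  satisfied 2 clause(s); 6 remain; assigned so far: [1]
unit clause [-4] forces x4=F; simplify:
  drop 4 from [4, -2] -> [-2]
  satisfied 3 clause(s); 3 remain; assigned so far: [1, 4]
unit clause [-2] forces x2=F; simplify:
  drop 2 from [2, 3] -> [3]
  satisfied 2 clause(s); 1 remain; assigned so far: [1, 2, 4]
unit clause [3] forces x3=T; simplify:
  satisfied 1 clause(s); 0 remain; assigned so far: [1, 2, 3, 4]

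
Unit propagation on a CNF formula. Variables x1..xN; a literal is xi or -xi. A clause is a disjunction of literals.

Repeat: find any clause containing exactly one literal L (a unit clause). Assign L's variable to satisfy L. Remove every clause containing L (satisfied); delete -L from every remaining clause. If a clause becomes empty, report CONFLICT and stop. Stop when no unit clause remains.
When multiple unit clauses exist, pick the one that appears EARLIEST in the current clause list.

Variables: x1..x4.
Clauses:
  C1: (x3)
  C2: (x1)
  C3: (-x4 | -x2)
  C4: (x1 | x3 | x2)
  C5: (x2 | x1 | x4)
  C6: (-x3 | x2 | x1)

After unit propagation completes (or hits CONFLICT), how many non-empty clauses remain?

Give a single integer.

Answer: 1

Derivation:
unit clause [3] forces x3=T; simplify:
  drop -3 from [-3, 2, 1] -> [2, 1]
  satisfied 2 clause(s); 4 remain; assigned so far: [3]
unit clause [1] forces x1=T; simplify:
  satisfied 3 clause(s); 1 remain; assigned so far: [1, 3]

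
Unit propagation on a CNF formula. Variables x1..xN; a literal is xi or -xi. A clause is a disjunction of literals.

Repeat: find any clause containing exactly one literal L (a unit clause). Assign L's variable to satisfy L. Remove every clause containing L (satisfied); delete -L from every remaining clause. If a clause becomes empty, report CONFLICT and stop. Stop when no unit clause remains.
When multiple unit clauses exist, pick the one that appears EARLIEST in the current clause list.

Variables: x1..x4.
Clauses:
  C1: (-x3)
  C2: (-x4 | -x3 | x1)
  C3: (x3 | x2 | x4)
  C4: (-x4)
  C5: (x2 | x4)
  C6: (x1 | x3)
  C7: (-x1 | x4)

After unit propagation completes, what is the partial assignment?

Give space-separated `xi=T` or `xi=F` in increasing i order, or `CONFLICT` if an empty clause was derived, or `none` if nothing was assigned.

unit clause [-3] forces x3=F; simplify:
  drop 3 from [3, 2, 4] -> [2, 4]
  drop 3 from [1, 3] -> [1]
  satisfied 2 clause(s); 5 remain; assigned so far: [3]
unit clause [-4] forces x4=F; simplify:
  drop 4 from [2, 4] -> [2]
  drop 4 from [2, 4] -> [2]
  drop 4 from [-1, 4] -> [-1]
  satisfied 1 clause(s); 4 remain; assigned so far: [3, 4]
unit clause [2] forces x2=T; simplify:
  satisfied 2 clause(s); 2 remain; assigned so far: [2, 3, 4]
unit clause [1] forces x1=T; simplify:
  drop -1 from [-1] -> [] (empty!)
  satisfied 1 clause(s); 1 remain; assigned so far: [1, 2, 3, 4]
CONFLICT (empty clause)

Answer: CONFLICT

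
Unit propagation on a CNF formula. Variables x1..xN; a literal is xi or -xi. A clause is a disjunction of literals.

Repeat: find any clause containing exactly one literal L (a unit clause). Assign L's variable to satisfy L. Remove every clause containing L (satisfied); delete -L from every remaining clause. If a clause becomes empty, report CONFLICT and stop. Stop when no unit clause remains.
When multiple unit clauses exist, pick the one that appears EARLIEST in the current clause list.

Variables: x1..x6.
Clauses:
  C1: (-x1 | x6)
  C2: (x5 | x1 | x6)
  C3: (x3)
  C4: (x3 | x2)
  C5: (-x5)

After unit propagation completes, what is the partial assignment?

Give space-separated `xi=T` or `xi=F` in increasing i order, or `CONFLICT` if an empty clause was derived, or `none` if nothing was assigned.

unit clause [3] forces x3=T; simplify:
  satisfied 2 clause(s); 3 remain; assigned so far: [3]
unit clause [-5] forces x5=F; simplify:
  drop 5 from [5, 1, 6] -> [1, 6]
  satisfied 1 clause(s); 2 remain; assigned so far: [3, 5]

Answer: x3=T x5=F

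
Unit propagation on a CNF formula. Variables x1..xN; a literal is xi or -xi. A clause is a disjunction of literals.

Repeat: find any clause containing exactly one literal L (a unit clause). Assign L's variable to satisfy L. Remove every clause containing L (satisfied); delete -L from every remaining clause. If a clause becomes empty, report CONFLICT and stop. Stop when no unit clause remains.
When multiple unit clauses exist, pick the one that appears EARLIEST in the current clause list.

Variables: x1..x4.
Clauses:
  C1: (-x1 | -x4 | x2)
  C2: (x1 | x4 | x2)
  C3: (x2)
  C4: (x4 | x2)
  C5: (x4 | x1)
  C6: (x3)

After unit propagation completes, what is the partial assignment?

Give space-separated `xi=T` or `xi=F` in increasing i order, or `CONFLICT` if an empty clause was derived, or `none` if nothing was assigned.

Answer: x2=T x3=T

Derivation:
unit clause [2] forces x2=T; simplify:
  satisfied 4 clause(s); 2 remain; assigned so far: [2]
unit clause [3] forces x3=T; simplify:
  satisfied 1 clause(s); 1 remain; assigned so far: [2, 3]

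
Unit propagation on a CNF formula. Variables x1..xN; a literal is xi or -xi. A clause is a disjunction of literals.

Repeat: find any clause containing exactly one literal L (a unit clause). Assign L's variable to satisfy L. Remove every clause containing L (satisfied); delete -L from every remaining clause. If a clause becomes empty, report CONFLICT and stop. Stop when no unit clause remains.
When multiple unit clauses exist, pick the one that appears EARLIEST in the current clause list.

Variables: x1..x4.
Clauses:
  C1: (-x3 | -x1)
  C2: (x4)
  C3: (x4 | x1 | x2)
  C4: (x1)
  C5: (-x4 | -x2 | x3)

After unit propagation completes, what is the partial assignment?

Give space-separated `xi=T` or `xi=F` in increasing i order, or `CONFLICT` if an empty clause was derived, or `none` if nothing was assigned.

unit clause [4] forces x4=T; simplify:
  drop -4 from [-4, -2, 3] -> [-2, 3]
  satisfied 2 clause(s); 3 remain; assigned so far: [4]
unit clause [1] forces x1=T; simplify:
  drop -1 from [-3, -1] -> [-3]
  satisfied 1 clause(s); 2 remain; assigned so far: [1, 4]
unit clause [-3] forces x3=F; simplify:
  drop 3 from [-2, 3] -> [-2]
  satisfied 1 clause(s); 1 remain; assigned so far: [1, 3, 4]
unit clause [-2] forces x2=F; simplify:
  satisfied 1 clause(s); 0 remain; assigned so far: [1, 2, 3, 4]

Answer: x1=T x2=F x3=F x4=T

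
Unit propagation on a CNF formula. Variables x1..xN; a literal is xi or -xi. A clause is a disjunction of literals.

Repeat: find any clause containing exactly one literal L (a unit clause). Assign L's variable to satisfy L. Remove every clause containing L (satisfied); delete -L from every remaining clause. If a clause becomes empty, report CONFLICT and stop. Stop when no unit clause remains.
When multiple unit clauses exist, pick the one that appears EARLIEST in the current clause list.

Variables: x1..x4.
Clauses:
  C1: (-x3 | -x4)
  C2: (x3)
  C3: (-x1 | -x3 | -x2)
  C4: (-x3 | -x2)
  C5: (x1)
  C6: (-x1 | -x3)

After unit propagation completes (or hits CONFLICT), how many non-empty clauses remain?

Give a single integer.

Answer: 0

Derivation:
unit clause [3] forces x3=T; simplify:
  drop -3 from [-3, -4] -> [-4]
  drop -3 from [-1, -3, -2] -> [-1, -2]
  drop -3 from [-3, -2] -> [-2]
  drop -3 from [-1, -3] -> [-1]
  satisfied 1 clause(s); 5 remain; assigned so far: [3]
unit clause [-4] forces x4=F; simplify:
  satisfied 1 clause(s); 4 remain; assigned so far: [3, 4]
unit clause [-2] forces x2=F; simplify:
  satisfied 2 clause(s); 2 remain; assigned so far: [2, 3, 4]
unit clause [1] forces x1=T; simplify:
  drop -1 from [-1] -> [] (empty!)
  satisfied 1 clause(s); 1 remain; assigned so far: [1, 2, 3, 4]
CONFLICT (empty clause)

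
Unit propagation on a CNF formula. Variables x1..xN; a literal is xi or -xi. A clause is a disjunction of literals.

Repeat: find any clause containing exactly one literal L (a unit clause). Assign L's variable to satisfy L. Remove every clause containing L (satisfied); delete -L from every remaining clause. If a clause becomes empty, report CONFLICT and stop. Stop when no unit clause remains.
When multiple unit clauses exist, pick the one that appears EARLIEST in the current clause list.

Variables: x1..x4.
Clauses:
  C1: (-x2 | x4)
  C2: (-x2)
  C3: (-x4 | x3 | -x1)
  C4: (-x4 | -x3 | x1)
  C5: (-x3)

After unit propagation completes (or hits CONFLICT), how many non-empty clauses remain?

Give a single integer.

Answer: 1

Derivation:
unit clause [-2] forces x2=F; simplify:
  satisfied 2 clause(s); 3 remain; assigned so far: [2]
unit clause [-3] forces x3=F; simplify:
  drop 3 from [-4, 3, -1] -> [-4, -1]
  satisfied 2 clause(s); 1 remain; assigned so far: [2, 3]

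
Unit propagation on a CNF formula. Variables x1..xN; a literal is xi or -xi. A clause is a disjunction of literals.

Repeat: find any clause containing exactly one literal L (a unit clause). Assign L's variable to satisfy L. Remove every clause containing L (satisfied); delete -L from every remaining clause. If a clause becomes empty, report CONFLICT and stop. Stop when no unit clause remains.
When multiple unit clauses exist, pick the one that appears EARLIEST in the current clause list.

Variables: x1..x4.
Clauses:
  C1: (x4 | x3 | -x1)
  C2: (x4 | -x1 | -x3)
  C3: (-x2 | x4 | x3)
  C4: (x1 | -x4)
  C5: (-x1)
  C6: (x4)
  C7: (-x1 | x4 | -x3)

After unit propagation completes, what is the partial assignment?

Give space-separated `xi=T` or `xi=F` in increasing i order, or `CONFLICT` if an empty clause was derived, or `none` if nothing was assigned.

Answer: CONFLICT

Derivation:
unit clause [-1] forces x1=F; simplify:
  drop 1 from [1, -4] -> [-4]
  satisfied 4 clause(s); 3 remain; assigned so far: [1]
unit clause [-4] forces x4=F; simplify:
  drop 4 from [-2, 4, 3] -> [-2, 3]
  drop 4 from [4] -> [] (empty!)
  satisfied 1 clause(s); 2 remain; assigned so far: [1, 4]
CONFLICT (empty clause)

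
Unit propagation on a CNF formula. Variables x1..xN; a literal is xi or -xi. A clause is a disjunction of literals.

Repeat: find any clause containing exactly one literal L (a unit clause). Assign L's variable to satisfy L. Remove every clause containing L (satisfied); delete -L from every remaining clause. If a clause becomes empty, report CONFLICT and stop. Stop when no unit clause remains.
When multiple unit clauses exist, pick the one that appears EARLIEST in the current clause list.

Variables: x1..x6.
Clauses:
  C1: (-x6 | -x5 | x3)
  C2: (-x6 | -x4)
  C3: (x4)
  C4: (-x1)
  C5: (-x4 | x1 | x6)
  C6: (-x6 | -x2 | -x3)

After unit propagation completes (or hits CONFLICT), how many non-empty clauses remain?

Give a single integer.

Answer: 0

Derivation:
unit clause [4] forces x4=T; simplify:
  drop -4 from [-6, -4] -> [-6]
  drop -4 from [-4, 1, 6] -> [1, 6]
  satisfied 1 clause(s); 5 remain; assigned so far: [4]
unit clause [-6] forces x6=F; simplify:
  drop 6 from [1, 6] -> [1]
  satisfied 3 clause(s); 2 remain; assigned so far: [4, 6]
unit clause [-1] forces x1=F; simplify:
  drop 1 from [1] -> [] (empty!)
  satisfied 1 clause(s); 1 remain; assigned so far: [1, 4, 6]
CONFLICT (empty clause)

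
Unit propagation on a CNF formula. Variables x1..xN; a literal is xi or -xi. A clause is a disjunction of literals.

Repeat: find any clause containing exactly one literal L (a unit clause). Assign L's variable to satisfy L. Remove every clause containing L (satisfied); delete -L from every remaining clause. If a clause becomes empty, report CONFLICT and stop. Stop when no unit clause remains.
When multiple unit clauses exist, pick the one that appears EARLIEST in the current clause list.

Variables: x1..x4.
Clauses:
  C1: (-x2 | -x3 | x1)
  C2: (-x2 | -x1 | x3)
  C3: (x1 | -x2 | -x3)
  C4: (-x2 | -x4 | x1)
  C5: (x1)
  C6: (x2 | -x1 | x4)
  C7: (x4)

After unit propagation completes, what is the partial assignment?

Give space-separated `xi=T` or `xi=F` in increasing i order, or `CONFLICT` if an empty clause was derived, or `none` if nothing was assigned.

unit clause [1] forces x1=T; simplify:
  drop -1 from [-2, -1, 3] -> [-2, 3]
  drop -1 from [2, -1, 4] -> [2, 4]
  satisfied 4 clause(s); 3 remain; assigned so far: [1]
unit clause [4] forces x4=T; simplify:
  satisfied 2 clause(s); 1 remain; assigned so far: [1, 4]

Answer: x1=T x4=T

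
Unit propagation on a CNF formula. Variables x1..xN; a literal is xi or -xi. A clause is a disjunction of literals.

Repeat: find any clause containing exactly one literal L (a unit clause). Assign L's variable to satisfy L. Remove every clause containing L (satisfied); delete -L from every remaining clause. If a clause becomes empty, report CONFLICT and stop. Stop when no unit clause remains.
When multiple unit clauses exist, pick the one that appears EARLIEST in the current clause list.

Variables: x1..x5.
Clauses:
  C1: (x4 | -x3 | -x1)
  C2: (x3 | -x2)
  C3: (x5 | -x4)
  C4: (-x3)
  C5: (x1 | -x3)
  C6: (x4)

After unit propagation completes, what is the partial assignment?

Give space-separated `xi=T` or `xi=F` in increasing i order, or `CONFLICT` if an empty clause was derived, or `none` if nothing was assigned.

unit clause [-3] forces x3=F; simplify:
  drop 3 from [3, -2] -> [-2]
  satisfied 3 clause(s); 3 remain; assigned so far: [3]
unit clause [-2] forces x2=F; simplify:
  satisfied 1 clause(s); 2 remain; assigned so far: [2, 3]
unit clause [4] forces x4=T; simplify:
  drop -4 from [5, -4] -> [5]
  satisfied 1 clause(s); 1 remain; assigned so far: [2, 3, 4]
unit clause [5] forces x5=T; simplify:
  satisfied 1 clause(s); 0 remain; assigned so far: [2, 3, 4, 5]

Answer: x2=F x3=F x4=T x5=T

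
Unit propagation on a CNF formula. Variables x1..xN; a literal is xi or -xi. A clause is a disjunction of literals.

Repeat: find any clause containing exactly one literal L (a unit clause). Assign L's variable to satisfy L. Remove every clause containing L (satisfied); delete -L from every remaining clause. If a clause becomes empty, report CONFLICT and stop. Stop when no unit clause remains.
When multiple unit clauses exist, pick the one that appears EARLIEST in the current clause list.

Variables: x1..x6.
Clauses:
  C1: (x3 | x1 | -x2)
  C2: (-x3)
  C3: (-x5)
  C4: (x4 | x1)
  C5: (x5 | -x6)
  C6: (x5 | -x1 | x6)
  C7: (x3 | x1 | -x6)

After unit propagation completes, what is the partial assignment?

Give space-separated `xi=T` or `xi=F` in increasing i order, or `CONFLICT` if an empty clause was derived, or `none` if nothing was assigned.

unit clause [-3] forces x3=F; simplify:
  drop 3 from [3, 1, -2] -> [1, -2]
  drop 3 from [3, 1, -6] -> [1, -6]
  satisfied 1 clause(s); 6 remain; assigned so far: [3]
unit clause [-5] forces x5=F; simplify:
  drop 5 from [5, -6] -> [-6]
  drop 5 from [5, -1, 6] -> [-1, 6]
  satisfied 1 clause(s); 5 remain; assigned so far: [3, 5]
unit clause [-6] forces x6=F; simplify:
  drop 6 from [-1, 6] -> [-1]
  satisfied 2 clause(s); 3 remain; assigned so far: [3, 5, 6]
unit clause [-1] forces x1=F; simplify:
  drop 1 from [1, -2] -> [-2]
  drop 1 from [4, 1] -> [4]
  satisfied 1 clause(s); 2 remain; assigned so far: [1, 3, 5, 6]
unit clause [-2] forces x2=F; simplify:
  satisfied 1 clause(s); 1 remain; assigned so far: [1, 2, 3, 5, 6]
unit clause [4] forces x4=T; simplify:
  satisfied 1 clause(s); 0 remain; assigned so far: [1, 2, 3, 4, 5, 6]

Answer: x1=F x2=F x3=F x4=T x5=F x6=F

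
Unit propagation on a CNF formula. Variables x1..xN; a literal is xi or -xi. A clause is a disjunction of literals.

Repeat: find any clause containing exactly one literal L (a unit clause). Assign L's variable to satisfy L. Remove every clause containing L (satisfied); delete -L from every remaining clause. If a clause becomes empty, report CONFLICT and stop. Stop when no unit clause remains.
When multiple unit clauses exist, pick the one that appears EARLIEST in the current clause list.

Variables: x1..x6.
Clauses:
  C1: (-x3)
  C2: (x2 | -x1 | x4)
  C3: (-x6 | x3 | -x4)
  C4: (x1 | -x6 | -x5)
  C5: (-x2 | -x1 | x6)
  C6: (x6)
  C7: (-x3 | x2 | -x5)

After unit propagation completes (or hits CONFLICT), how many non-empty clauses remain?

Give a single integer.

unit clause [-3] forces x3=F; simplify:
  drop 3 from [-6, 3, -4] -> [-6, -4]
  satisfied 2 clause(s); 5 remain; assigned so far: [3]
unit clause [6] forces x6=T; simplify:
  drop -6 from [-6, -4] -> [-4]
  drop -6 from [1, -6, -5] -> [1, -5]
  satisfied 2 clause(s); 3 remain; assigned so far: [3, 6]
unit clause [-4] forces x4=F; simplify:
  drop 4 from [2, -1, 4] -> [2, -1]
  satisfied 1 clause(s); 2 remain; assigned so far: [3, 4, 6]

Answer: 2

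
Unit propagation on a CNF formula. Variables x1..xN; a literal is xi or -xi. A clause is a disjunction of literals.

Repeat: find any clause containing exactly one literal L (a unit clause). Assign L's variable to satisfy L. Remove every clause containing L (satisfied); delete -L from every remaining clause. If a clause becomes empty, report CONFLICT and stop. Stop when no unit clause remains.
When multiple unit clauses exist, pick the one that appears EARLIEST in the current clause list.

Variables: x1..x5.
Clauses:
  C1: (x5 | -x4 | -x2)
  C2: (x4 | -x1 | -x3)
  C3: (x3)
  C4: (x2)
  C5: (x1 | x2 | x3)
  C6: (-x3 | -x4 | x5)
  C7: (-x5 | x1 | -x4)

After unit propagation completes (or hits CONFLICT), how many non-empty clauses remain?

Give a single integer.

unit clause [3] forces x3=T; simplify:
  drop -3 from [4, -1, -3] -> [4, -1]
  drop -3 from [-3, -4, 5] -> [-4, 5]
  satisfied 2 clause(s); 5 remain; assigned so far: [3]
unit clause [2] forces x2=T; simplify:
  drop -2 from [5, -4, -2] -> [5, -4]
  satisfied 1 clause(s); 4 remain; assigned so far: [2, 3]

Answer: 4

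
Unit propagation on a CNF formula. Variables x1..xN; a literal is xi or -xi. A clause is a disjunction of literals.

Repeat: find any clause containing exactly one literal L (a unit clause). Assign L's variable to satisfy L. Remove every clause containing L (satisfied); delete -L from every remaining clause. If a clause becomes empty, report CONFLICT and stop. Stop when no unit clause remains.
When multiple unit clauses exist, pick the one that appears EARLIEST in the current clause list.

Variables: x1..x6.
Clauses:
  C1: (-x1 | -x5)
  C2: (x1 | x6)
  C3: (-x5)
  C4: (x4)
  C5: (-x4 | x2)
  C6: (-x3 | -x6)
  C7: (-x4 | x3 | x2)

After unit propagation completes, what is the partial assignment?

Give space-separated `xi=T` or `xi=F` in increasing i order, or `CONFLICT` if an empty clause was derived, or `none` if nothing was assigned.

unit clause [-5] forces x5=F; simplify:
  satisfied 2 clause(s); 5 remain; assigned so far: [5]
unit clause [4] forces x4=T; simplify:
  drop -4 from [-4, 2] -> [2]
  drop -4 from [-4, 3, 2] -> [3, 2]
  satisfied 1 clause(s); 4 remain; assigned so far: [4, 5]
unit clause [2] forces x2=T; simplify:
  satisfied 2 clause(s); 2 remain; assigned so far: [2, 4, 5]

Answer: x2=T x4=T x5=F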